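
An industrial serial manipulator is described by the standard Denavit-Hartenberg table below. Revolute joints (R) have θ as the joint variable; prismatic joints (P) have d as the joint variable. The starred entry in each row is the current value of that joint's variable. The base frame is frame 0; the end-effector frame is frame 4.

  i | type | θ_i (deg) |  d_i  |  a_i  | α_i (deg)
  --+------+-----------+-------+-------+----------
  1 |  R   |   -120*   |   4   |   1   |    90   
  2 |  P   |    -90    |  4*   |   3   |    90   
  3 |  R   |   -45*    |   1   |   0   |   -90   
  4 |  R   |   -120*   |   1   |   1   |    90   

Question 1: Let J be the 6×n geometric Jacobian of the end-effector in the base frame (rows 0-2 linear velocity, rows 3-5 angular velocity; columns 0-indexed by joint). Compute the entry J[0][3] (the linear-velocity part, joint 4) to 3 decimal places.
0.780

axis z_3 = (-0.6124,0.3536,-0.7071); lever o_n−o_3 = (-0.4855,1.2803,-0.3536)
cross product → J_v[:, 3] = (0.7803,0.1268,-0.6124)
J_ω[:, 3] = z_3
entry J[0][3] = 0.7803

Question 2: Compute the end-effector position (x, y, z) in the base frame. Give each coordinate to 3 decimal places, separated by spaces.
-3.950 3.280 0.646

after link 1: o_1 = (-0.5000, -0.8660, 4.0000)
after link 2: o_2 = (-3.9641, 1.1340, 1.0000)
after link 3: o_3 = (-3.4641, 2.0000, 1.0000)
after link 4: o_4 = (-3.9496, 3.2803, 0.6464)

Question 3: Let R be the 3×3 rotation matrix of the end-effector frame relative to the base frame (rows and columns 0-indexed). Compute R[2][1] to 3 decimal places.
End-effector y-axis (col 1 of R) = (-0.6124,0.3536,-0.7071)
R[2][1] = -0.7071

-0.707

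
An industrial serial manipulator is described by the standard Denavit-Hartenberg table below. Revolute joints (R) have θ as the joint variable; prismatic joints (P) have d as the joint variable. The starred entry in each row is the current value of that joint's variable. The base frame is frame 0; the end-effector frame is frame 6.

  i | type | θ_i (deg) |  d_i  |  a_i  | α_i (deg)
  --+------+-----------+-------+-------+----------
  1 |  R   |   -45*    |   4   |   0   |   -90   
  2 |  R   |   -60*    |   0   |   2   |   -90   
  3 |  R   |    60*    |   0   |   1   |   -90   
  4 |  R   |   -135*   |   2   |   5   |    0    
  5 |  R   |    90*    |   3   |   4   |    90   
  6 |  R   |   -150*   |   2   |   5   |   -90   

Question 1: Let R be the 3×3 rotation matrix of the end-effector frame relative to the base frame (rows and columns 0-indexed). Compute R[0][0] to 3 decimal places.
End-effector x-axis (col 0 of R) = (0.2216,0.8819,0.4160)
R[0][0] = 0.2216

0.222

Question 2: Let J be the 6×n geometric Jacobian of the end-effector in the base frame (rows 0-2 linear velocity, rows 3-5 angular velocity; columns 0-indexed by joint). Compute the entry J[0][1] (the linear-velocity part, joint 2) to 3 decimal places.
axis z_1 = (0.7071,0.7071,0.0000); lever o_n−o_1 = (3.7681,-0.4125,-4.3125)
cross product → J_v[:, 1] = (-3.0494,3.0494,-2.9561)
J_ω[:, 1] = z_1
entry J[0][1] = -3.0494

-3.049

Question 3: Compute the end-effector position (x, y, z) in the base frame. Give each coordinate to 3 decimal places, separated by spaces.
3.768 -0.413 -0.312

after link 1: o_1 = (0.0000, 0.0000, 4.0000)
after link 2: o_2 = (0.7071, -0.7071, 5.7321)
after link 3: o_3 = (0.2715, -1.4963, 6.1651)
after link 4: o_4 = (2.6572, -0.9660, 1.3664)
after link 5: o_5 = (1.1779, -5.0722, -1.0731)
after link 6: o_6 = (3.7681, -0.4125, -0.3125)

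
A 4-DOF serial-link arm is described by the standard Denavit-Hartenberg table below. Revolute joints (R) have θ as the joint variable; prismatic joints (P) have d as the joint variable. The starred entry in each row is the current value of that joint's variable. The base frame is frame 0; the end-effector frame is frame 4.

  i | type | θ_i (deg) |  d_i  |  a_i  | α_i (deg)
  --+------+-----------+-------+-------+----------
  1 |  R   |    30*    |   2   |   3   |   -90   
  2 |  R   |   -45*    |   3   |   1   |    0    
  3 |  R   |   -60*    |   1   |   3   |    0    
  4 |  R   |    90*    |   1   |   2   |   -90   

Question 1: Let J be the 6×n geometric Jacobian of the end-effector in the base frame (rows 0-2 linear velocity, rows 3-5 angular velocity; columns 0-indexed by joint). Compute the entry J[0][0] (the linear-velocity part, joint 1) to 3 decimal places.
-6.761

axis z_0 = ẑ; lever o_n−o_0 = (1.7110,6.7614,6.1225)
cross product → J_v[:, 0] = (-6.7614,1.7110,0.0000)
J_ω[:, 0] = z_0
entry J[0][0] = -6.7614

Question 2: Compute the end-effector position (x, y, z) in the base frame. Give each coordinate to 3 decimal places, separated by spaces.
1.711 6.761 6.123

after link 1: o_1 = (2.5981, 1.5000, 2.0000)
after link 2: o_2 = (1.7104, 4.4516, 2.7071)
after link 3: o_3 = (0.5380, 4.9294, 5.6049)
after link 4: o_4 = (1.7110, 6.7614, 6.1225)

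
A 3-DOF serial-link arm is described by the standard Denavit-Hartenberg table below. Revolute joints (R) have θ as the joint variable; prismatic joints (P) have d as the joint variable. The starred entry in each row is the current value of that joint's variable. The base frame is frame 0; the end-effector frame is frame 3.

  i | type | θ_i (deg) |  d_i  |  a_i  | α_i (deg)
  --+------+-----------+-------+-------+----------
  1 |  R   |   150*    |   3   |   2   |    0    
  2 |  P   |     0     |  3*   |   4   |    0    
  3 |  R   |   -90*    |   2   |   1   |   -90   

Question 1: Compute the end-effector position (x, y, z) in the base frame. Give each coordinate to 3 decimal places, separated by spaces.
after link 1: o_1 = (-1.7321, 1.0000, 3.0000)
after link 2: o_2 = (-5.1962, 3.0000, 6.0000)
after link 3: o_3 = (-4.6962, 3.8660, 8.0000)

-4.696 3.866 8.000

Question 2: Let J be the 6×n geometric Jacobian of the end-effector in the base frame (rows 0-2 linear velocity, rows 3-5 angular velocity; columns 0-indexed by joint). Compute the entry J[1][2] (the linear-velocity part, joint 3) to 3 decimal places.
axis z_2 = (0.0000,0.0000,1.0000); lever o_n−o_2 = (0.5000,0.8660,2.0000)
cross product → J_v[:, 2] = (-0.8660,0.5000,0.0000)
J_ω[:, 2] = z_2
entry J[1][2] = 0.5000

0.500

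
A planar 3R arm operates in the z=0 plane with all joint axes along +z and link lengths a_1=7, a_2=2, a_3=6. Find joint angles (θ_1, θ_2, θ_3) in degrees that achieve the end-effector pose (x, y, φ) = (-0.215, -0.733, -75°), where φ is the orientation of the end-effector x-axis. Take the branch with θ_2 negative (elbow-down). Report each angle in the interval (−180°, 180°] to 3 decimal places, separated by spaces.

120.003 -149.985 -45.018

wrist centre = target − a_3·(cos φ, sin φ) = (-1.7679, 5.0626)
cos θ_2 = (28.7550−7²−2²)/(2·7·2) = -0.8659; θ_2 = -149.9849° (elbow-down)
β = atan2(5.0626,-1.7679) = 109.2499°; ψ = atan2(-1.0005,5.2682) = -10.7527°
θ_1 = β − ψ = 120.0026°
θ_3 = φ − θ_1 − θ_2 = -45.0177° (wrapped to (-180°,180°])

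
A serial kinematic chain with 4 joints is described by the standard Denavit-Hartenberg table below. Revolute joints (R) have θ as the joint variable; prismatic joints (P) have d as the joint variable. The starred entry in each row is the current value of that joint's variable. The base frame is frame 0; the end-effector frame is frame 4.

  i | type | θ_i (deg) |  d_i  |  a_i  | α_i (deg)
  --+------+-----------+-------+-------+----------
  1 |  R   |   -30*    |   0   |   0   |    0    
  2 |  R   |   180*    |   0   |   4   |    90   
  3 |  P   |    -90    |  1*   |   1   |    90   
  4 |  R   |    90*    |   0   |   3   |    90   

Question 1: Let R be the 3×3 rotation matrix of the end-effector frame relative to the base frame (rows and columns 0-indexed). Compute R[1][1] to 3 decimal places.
End-effector y-axis (col 1 of R) = (0.8660,-0.5000,0.0000)
R[1][1] = -0.5000

-0.500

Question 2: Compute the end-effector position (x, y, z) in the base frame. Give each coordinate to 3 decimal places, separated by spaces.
-1.464 5.464 -1.000

after link 1: o_1 = (0.0000, 0.0000, 0.0000)
after link 2: o_2 = (-3.4641, 2.0000, 0.0000)
after link 3: o_3 = (-2.9641, 2.8660, -1.0000)
after link 4: o_4 = (-1.4641, 5.4641, -1.0000)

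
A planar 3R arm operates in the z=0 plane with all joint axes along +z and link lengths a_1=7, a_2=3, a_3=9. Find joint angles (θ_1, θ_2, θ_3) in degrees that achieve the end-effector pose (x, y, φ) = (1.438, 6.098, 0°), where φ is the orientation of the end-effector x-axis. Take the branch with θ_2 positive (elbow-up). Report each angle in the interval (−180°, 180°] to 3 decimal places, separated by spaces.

132.232 30.010 -162.242

wrist centre = target − a_3·(cos φ, sin φ) = (-7.5620, 6.0980)
cos θ_2 = (94.3694−7²−3²)/(2·7·3) = 0.8659; θ_2 = 30.0099° (elbow-up)
β = atan2(6.0980,-7.5620) = 141.1173°; ψ = atan2(1.5004,9.5978) = 8.8853°
θ_1 = β − ψ = 132.2320°
θ_3 = φ − θ_1 − θ_2 = -162.2419° (wrapped to (-180°,180°])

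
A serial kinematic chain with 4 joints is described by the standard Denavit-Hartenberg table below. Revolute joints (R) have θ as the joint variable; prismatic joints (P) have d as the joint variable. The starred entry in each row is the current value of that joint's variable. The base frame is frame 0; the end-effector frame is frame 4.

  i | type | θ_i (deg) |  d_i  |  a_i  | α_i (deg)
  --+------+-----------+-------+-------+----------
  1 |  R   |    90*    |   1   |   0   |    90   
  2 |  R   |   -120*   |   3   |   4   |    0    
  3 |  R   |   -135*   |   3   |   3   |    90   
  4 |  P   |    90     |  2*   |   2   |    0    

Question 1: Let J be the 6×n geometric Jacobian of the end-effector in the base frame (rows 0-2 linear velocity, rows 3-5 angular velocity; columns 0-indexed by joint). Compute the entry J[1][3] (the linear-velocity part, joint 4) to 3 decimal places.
0.966

prismatic axis z_3 = (0.0000,0.9659,0.2588)
J_v[:, 3] = z_3; J_ω[:, 3] = (0,0,0)
entry J[1][3] = 0.9659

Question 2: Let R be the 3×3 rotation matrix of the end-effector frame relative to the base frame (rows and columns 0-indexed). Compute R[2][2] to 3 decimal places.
0.259

End-effector z-axis (col 2 of R) = (0.0000,0.9659,0.2588)
R[2][2] = 0.2588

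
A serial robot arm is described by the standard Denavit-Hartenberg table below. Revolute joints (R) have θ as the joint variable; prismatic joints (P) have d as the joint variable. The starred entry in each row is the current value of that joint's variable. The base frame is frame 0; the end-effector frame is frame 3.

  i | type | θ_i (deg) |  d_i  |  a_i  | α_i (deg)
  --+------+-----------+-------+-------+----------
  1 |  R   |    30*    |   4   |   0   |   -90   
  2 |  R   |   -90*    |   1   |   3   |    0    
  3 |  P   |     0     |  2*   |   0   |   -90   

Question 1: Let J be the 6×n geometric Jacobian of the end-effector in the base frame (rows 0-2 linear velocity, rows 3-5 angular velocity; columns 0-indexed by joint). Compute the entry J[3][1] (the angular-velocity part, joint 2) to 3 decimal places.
axis z_1 = (-0.5000,0.8660,0.0000); lever o_n−o_1 = (-1.5000,2.5981,3.0000)
cross product → J_v[:, 1] = (2.5981,1.5000,0.0000)
J_ω[:, 1] = z_1
entry J[3][1] = -0.5000

-0.500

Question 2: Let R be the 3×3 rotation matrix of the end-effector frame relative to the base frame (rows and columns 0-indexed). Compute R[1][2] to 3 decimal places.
End-effector z-axis (col 2 of R) = (0.8660,0.5000,-0.0000)
R[1][2] = 0.5000

0.500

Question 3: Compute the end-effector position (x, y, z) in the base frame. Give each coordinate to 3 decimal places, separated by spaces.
after link 1: o_1 = (0.0000, 0.0000, 4.0000)
after link 2: o_2 = (-0.5000, 0.8660, 7.0000)
after link 3: o_3 = (-1.5000, 2.5981, 7.0000)

-1.500 2.598 7.000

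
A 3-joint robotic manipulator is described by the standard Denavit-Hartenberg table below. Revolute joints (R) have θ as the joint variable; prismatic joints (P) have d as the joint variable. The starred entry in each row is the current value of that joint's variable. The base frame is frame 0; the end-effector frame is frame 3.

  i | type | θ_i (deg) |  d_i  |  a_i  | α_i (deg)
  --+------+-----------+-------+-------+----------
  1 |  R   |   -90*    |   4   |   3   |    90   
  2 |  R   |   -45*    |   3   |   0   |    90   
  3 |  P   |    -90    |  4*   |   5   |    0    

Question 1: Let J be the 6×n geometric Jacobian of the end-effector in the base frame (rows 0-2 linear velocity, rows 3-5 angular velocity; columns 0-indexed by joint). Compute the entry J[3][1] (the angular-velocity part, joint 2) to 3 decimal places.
axis z_1 = (-1.0000,-0.0000,0.0000); lever o_n−o_1 = (2.0000,2.8284,-2.8284)
cross product → J_v[:, 1] = (0.0000,-2.8284,-2.8284)
J_ω[:, 1] = z_1
entry J[3][1] = -1.0000

-1.000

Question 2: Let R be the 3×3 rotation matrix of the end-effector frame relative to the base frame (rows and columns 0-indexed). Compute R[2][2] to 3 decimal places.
-0.707

End-effector z-axis (col 2 of R) = (-0.0000,0.7071,-0.7071)
R[2][2] = -0.7071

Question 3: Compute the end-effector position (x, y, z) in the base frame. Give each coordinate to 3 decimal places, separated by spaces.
2.000 -0.172 1.172

after link 1: o_1 = (0.0000, -3.0000, 4.0000)
after link 2: o_2 = (-3.0000, -3.0000, 4.0000)
after link 3: o_3 = (2.0000, -0.1716, 1.1716)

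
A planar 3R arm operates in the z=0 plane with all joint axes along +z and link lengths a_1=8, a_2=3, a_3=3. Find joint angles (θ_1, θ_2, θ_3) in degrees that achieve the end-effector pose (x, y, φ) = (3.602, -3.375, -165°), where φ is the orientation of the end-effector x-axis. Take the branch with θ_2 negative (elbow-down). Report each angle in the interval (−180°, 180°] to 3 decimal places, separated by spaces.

wrist centre = target − a_3·(cos φ, sin φ) = (6.4998, -2.5985)
cos θ_2 = (48.9995−8²−3²)/(2·8·3) = -0.5000; θ_2 = -120.0006° (elbow-down)
β = atan2(-2.5985,6.4998) = -21.7910°; ψ = atan2(-2.5981,6.5000) = -21.7867°
θ_1 = β − ψ = -0.0043°
θ_3 = φ − θ_1 − θ_2 = -44.9951° (wrapped to (-180°,180°])

-0.004 -120.001 -44.995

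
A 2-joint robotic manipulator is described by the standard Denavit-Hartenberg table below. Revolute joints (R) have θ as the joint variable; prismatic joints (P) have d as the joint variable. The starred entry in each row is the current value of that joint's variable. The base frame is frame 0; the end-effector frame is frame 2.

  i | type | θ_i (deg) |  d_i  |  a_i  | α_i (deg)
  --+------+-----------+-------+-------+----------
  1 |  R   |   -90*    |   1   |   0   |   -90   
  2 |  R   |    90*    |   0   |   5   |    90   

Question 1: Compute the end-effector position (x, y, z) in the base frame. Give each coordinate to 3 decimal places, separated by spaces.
after link 1: o_1 = (0.0000, 0.0000, 1.0000)
after link 2: o_2 = (0.0000, -0.0000, -4.0000)

0.000 -0.000 -4.000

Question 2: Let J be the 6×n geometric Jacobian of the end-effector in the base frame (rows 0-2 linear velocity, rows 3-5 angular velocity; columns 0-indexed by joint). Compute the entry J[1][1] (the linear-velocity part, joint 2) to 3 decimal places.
5.000

axis z_1 = (1.0000,0.0000,0.0000); lever o_n−o_1 = (0.0000,-0.0000,-5.0000)
cross product → J_v[:, 1] = (-0.0000,5.0000,-0.0000)
J_ω[:, 1] = z_1
entry J[1][1] = 5.0000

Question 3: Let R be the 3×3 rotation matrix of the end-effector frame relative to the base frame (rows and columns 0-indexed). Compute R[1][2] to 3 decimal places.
-1.000

End-effector z-axis (col 2 of R) = (0.0000,-1.0000,0.0000)
R[1][2] = -1.0000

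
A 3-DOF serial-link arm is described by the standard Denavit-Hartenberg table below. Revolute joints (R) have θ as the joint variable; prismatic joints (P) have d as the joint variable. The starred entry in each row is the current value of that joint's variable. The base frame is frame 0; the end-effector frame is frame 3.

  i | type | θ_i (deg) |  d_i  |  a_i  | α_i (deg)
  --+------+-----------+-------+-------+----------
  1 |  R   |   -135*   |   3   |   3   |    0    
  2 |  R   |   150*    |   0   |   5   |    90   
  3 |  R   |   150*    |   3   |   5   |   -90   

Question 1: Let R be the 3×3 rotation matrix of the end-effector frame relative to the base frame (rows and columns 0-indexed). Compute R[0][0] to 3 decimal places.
End-effector x-axis (col 0 of R) = (-0.8365,-0.2241,0.5000)
R[0][0] = -0.8365

-0.837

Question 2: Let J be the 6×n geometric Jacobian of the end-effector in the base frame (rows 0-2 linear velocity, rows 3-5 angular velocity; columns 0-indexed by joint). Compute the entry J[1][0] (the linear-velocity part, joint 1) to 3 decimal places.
axis z_0 = ẑ; lever o_n−o_0 = (-0.6978,-4.8457,5.5000)
cross product → J_v[:, 0] = (4.8457,-0.6978,0.0000)
J_ω[:, 0] = z_0
entry J[1][0] = -0.6978

-0.698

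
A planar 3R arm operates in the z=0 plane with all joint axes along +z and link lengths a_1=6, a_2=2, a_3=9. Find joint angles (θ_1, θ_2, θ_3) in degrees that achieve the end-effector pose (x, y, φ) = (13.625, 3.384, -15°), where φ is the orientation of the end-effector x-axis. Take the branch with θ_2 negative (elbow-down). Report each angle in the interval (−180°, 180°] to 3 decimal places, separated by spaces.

60.004 -45.022 -29.982

wrist centre = target − a_3·(cos φ, sin φ) = (4.9317, 5.7134)
cos θ_2 = (56.9640−6²−2²)/(2·6·2) = 0.7068; θ_2 = -45.0223° (elbow-down)
β = atan2(5.7134,4.9317) = 49.1999°; ψ = atan2(-1.4148,7.4137) = -10.8040°
θ_1 = β − ψ = 60.0039°
θ_3 = φ − θ_1 − θ_2 = -29.9816° (wrapped to (-180°,180°])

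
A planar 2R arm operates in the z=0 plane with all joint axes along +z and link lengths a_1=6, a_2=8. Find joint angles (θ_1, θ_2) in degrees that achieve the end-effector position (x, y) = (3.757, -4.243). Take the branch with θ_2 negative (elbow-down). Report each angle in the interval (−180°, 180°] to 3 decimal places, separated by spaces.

38.052 -135.000

cos θ_2 = (32.1181−6²−8²)/(2·6·8) = -0.7071; θ_2 = -134.9997° (elbow-down)
β = atan2(-4.2430,3.7570) = -48.4764°; ψ = atan2(-5.6569,0.3432) = -86.5284°
θ_1 = β − ψ = 38.0520°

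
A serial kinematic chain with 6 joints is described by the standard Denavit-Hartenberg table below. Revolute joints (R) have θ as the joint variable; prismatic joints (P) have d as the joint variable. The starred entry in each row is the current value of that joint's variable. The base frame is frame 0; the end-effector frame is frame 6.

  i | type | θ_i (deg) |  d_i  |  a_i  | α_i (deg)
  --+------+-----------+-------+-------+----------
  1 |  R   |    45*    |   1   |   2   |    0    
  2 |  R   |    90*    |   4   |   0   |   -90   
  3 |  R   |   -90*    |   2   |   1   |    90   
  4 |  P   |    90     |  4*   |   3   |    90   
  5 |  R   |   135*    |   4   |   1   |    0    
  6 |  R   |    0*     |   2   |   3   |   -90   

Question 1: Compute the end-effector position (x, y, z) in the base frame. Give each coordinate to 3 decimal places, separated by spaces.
after link 1: o_1 = (1.4142, 1.4142, 1.0000)
after link 2: o_2 = (1.4142, 1.4142, 5.0000)
after link 3: o_3 = (0.0000, 0.0000, 6.0000)
after link 4: o_4 = (0.7071, -4.9497, 6.0000)
after link 5: o_5 = (1.7071, -4.9497, 10.0000)
after link 6: o_6 = (4.7071, -4.9497, 12.0000)

4.707 -4.950 12.000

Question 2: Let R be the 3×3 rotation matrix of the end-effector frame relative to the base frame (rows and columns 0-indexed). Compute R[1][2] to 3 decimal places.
End-effector z-axis (col 2 of R) = (0.0000,1.0000,-0.0000)
R[1][2] = 1.0000

1.000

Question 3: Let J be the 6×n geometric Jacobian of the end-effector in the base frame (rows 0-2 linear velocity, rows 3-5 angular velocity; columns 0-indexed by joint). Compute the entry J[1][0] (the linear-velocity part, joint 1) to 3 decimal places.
4.707

axis z_0 = ẑ; lever o_n−o_0 = (4.7071,-4.9497,12.0000)
cross product → J_v[:, 0] = (4.9497,4.7071,-0.0000)
J_ω[:, 0] = z_0
entry J[1][0] = 4.7071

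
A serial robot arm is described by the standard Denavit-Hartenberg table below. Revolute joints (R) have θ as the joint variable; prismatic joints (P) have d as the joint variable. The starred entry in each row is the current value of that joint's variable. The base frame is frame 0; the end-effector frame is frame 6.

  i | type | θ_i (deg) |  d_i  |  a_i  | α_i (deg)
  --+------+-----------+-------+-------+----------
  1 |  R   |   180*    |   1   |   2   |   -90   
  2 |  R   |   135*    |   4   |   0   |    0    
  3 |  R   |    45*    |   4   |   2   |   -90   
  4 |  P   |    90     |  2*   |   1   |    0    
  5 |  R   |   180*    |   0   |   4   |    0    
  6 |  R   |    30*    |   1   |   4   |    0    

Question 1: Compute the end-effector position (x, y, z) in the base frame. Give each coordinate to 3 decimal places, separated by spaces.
2.000 -14.464 4.000

after link 1: o_1 = (-2.0000, 0.0000, 1.0000)
after link 2: o_2 = (-2.0000, -4.0000, 1.0000)
after link 3: o_3 = (-0.0000, -8.0000, 1.0000)
after link 4: o_4 = (-0.0000, -7.0000, 3.0000)
after link 5: o_5 = (-0.0000, -11.0000, 3.0000)
after link 6: o_6 = (2.0000, -14.4641, 4.0000)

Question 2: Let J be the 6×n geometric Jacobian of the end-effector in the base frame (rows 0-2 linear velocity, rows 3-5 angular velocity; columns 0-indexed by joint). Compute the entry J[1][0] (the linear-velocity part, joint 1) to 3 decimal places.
2.000

axis z_0 = ẑ; lever o_n−o_0 = (2.0000,-14.4641,4.0000)
cross product → J_v[:, 0] = (14.4641,2.0000,-0.0000)
J_ω[:, 0] = z_0
entry J[1][0] = 2.0000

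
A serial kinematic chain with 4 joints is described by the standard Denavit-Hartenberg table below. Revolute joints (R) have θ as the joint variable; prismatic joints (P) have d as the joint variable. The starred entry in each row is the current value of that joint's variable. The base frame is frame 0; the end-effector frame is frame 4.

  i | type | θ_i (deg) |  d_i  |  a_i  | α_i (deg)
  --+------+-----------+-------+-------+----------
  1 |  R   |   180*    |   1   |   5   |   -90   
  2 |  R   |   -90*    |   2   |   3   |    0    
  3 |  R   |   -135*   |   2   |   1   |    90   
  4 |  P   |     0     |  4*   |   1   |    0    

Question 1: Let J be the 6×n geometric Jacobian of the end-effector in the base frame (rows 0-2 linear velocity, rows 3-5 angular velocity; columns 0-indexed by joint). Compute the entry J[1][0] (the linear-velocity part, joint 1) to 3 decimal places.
-6.414

axis z_0 = ẑ; lever o_n−o_0 = (-6.4142,-4.0000,-0.2426)
cross product → J_v[:, 0] = (4.0000,-6.4142,0.0000)
J_ω[:, 0] = z_0
entry J[1][0] = -6.4142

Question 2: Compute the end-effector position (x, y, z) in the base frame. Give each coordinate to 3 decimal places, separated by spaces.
-6.414 -4.000 -0.243

after link 1: o_1 = (-5.0000, 0.0000, 1.0000)
after link 2: o_2 = (-5.0000, -2.0000, 4.0000)
after link 3: o_3 = (-4.2929, -4.0000, 3.2929)
after link 4: o_4 = (-6.4142, -4.0000, -0.2426)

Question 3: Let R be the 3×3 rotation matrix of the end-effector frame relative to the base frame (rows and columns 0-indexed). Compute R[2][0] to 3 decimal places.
-0.707

End-effector x-axis (col 0 of R) = (0.7071,-0.0000,-0.7071)
R[2][0] = -0.7071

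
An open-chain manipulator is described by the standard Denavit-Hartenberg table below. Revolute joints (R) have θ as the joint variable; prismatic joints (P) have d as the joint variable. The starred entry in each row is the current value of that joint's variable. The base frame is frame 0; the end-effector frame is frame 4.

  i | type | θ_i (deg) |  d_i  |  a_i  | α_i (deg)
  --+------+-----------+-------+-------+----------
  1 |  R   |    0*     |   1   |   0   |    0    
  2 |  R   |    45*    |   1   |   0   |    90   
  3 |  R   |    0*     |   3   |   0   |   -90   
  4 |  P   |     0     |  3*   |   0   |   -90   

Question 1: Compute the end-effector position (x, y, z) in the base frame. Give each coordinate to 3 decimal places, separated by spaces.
after link 1: o_1 = (0.0000, 0.0000, 1.0000)
after link 2: o_2 = (0.0000, 0.0000, 2.0000)
after link 3: o_3 = (2.1213, -2.1213, 2.0000)
after link 4: o_4 = (2.1213, -2.1213, 5.0000)

2.121 -2.121 5.000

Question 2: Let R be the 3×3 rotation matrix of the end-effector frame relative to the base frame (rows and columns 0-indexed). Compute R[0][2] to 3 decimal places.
End-effector z-axis (col 2 of R) = (-0.7071,0.7071,0.0000)
R[0][2] = -0.7071

-0.707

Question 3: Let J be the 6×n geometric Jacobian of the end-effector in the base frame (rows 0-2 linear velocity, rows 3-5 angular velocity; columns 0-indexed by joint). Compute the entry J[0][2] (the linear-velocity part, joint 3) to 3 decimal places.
-2.121

axis z_2 = (0.7071,-0.7071,0.0000); lever o_n−o_2 = (2.1213,-2.1213,3.0000)
cross product → J_v[:, 2] = (-2.1213,-2.1213,0.0000)
J_ω[:, 2] = z_2
entry J[0][2] = -2.1213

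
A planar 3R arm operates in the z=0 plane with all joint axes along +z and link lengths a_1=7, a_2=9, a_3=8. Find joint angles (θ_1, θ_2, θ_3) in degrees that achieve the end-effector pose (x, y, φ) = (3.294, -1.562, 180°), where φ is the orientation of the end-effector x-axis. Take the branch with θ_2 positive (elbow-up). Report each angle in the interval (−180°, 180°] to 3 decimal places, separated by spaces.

wrist centre = target − a_3·(cos φ, sin φ) = (11.2940, -1.5620)
cos θ_2 = (129.9943−7²−9²)/(2·7·9) = -0.0000; θ_2 = 90.0026° (elbow-up)
β = atan2(-1.5620,11.2940) = -7.8743°; ψ = atan2(9.0000,6.9996) = 52.1266°
θ_1 = β − ψ = -60.0009°
θ_3 = φ − θ_1 − θ_2 = 149.9983° (wrapped to (-180°,180°])

-60.001 90.003 149.998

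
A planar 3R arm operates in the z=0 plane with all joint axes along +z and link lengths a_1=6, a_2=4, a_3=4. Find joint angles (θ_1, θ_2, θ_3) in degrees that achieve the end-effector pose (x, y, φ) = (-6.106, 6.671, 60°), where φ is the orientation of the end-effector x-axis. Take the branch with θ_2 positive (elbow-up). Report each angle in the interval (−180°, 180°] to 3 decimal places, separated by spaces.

134.998 60.012 -135.009

wrist centre = target − a_3·(cos φ, sin φ) = (-8.1060, 3.2069)
cos θ_2 = (75.9914−6²−4²)/(2·6·4) = 0.4998; θ_2 = 60.0118° (elbow-up)
β = atan2(3.2069,-8.1060) = 158.4152°; ψ = atan2(3.4645,7.9993) = 23.4176°
θ_1 = β − ψ = 134.9977°
θ_3 = φ − θ_1 − θ_2 = -135.0095° (wrapped to (-180°,180°])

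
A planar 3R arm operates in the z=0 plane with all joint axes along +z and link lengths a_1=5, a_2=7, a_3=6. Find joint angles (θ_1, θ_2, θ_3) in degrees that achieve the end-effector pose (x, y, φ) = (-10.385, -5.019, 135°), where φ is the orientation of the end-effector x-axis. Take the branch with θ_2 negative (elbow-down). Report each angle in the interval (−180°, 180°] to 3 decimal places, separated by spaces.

-97.110 -44.989 -82.901

wrist centre = target − a_3·(cos φ, sin φ) = (-6.1424, -9.2616)
cos θ_2 = (123.5066−5²−7²)/(2·5·7) = 0.7072; θ_2 = -44.9895° (elbow-down)
β = atan2(-9.2616,-6.1424) = -123.5525°; ψ = atan2(-4.9488,9.9507) = -26.4429°
θ_1 = β − ψ = -97.1096°
θ_3 = φ − θ_1 − θ_2 = -82.9009° (wrapped to (-180°,180°])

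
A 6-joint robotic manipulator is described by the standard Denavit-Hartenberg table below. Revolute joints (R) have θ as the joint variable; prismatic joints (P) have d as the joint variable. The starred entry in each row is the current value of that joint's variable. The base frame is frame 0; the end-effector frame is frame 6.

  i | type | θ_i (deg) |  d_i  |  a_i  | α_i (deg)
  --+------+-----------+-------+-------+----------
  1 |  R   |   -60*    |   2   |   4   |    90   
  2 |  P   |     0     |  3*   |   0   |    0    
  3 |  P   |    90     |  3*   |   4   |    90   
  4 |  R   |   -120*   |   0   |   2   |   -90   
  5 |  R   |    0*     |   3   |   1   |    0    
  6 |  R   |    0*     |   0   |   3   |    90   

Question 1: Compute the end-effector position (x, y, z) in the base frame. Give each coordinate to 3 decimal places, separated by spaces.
after link 1: o_1 = (2.0000, -3.4641, 2.0000)
after link 2: o_2 = (-0.5981, -4.9641, 2.0000)
after link 3: o_3 = (-3.1962, -6.4641, 6.0000)
after link 4: o_4 = (-1.6962, -5.5981, 5.0000)
after link 5: o_5 = (0.3529, -4.4151, 7.0981)
after link 6: o_6 = (2.6029, -3.1160, 5.5981)

2.603 -3.116 5.598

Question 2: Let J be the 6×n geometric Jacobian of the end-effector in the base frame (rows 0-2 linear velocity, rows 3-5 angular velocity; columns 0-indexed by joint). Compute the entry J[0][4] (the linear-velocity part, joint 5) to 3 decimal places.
axis z_4 = (0.4330,0.2500,0.8660); lever o_n−o_4 = (4.2990,2.4821,0.5981)
cross product → J_v[:, 4] = (-2.0000,3.4641,0.0000)
J_ω[:, 4] = z_4
entry J[0][4] = -2.0000

-2.000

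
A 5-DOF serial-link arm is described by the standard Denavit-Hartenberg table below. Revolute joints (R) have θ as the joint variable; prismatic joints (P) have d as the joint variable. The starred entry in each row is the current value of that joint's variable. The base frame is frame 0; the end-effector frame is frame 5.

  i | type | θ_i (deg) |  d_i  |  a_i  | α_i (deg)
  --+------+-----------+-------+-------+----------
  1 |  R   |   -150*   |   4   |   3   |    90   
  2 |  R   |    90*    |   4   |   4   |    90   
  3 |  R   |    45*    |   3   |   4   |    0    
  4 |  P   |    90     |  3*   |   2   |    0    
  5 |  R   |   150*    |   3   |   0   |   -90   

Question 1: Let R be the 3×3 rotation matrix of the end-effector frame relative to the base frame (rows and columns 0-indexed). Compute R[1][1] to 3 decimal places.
End-effector y-axis (col 1 of R) = (0.8660,0.5000,0.0000)
R[1][1] = 0.5000

0.500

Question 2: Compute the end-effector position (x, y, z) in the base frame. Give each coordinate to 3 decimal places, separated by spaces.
-14.514 1.138 9.414

after link 1: o_1 = (-2.5981, -1.5000, 4.0000)
after link 2: o_2 = (-4.5981, 1.9641, 8.0000)
after link 3: o_3 = (-8.6104, 2.9136, 10.8284)
after link 4: o_4 = (-11.9155, 2.6383, 9.4142)
after link 5: o_5 = (-14.5136, 1.1383, 9.4142)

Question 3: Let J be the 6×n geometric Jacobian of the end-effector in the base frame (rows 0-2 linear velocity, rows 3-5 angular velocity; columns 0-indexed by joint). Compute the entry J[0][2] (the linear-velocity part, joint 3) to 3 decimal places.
axis z_2 = (-0.8660,-0.5000,-0.0000); lever o_n−o_2 = (-9.9155,-0.8258,1.4142)
cross product → J_v[:, 2] = (-0.7071,1.2247,-4.2426)
J_ω[:, 2] = z_2
entry J[0][2] = -0.7071

-0.707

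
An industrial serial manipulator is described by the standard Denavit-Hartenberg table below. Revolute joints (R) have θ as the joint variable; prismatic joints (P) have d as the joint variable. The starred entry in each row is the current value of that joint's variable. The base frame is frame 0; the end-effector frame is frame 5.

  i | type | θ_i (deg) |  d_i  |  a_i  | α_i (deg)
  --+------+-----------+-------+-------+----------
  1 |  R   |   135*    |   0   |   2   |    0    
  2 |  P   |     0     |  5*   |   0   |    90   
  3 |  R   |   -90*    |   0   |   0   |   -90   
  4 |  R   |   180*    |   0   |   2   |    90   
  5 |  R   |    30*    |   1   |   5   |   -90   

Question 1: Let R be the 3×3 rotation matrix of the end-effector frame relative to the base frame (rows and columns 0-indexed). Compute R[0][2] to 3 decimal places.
End-effector z-axis (col 2 of R) = (-0.6124,0.6124,-0.5000)
R[0][2] = -0.6124

-0.612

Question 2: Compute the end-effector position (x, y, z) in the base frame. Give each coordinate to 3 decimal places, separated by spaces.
after link 1: o_1 = (-1.4142, 1.4142, 0.0000)
after link 2: o_2 = (-1.4142, 1.4142, 5.0000)
after link 3: o_3 = (-1.4142, 1.4142, 5.0000)
after link 4: o_4 = (-1.4142, 1.4142, 7.0000)
after link 5: o_5 = (-3.8891, 2.4749, 11.3301)

-3.889 2.475 11.330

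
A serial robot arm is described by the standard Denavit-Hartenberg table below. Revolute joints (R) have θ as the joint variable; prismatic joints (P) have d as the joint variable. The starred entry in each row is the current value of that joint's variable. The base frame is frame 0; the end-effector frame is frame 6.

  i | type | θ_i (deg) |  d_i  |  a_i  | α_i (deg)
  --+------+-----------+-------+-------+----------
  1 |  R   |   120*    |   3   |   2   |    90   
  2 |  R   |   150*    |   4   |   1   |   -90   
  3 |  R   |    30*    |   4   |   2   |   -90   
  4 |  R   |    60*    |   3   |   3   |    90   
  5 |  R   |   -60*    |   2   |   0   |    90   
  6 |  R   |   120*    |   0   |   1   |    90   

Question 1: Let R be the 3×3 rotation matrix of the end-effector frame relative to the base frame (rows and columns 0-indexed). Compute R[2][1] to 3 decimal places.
End-effector y-axis (col 1 of R) = (0.6959,0.0938,-0.7120)
R[2][1] = -0.7120

-0.712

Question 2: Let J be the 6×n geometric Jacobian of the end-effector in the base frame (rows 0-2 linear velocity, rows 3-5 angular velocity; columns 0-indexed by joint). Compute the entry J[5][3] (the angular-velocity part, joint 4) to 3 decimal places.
-0.250

axis z_3 = (-0.9665,-0.0580,-0.2500); lever o_n−o_3 = (-3.7789,-3.2579,1.6334)
cross product → J_v[:, 3] = (-0.9092,2.5234,2.9296)
J_ω[:, 3] = z_3
entry J[5][3] = -0.2500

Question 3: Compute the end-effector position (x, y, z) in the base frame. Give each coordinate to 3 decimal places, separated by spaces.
0.002 -3.807 2.535

after link 1: o_1 = (-1.0000, 1.7321, 3.0000)
after link 2: o_2 = (2.8971, 2.9821, 3.5000)
after link 3: o_3 = (3.7811, -0.5490, 0.9019)
after link 4: o_4 = (0.1450, -0.9474, 3.0514)
after link 5: o_5 = (0.2946, -2.9384, 2.9354)
after link 6: o_6 = (0.0022, -3.8069, 2.5353)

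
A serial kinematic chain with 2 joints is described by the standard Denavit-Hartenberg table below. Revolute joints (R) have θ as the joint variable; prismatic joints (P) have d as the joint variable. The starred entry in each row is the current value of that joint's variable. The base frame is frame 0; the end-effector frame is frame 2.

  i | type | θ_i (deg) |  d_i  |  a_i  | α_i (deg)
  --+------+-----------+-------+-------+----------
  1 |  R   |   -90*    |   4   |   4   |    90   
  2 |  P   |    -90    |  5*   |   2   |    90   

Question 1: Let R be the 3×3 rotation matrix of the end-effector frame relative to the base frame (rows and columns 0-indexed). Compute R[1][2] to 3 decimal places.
End-effector z-axis (col 2 of R) = (-0.0000,1.0000,-0.0000)
R[1][2] = 1.0000

1.000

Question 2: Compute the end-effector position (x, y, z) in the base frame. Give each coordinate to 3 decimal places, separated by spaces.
after link 1: o_1 = (0.0000, -4.0000, 4.0000)
after link 2: o_2 = (-5.0000, -4.0000, 2.0000)

-5.000 -4.000 2.000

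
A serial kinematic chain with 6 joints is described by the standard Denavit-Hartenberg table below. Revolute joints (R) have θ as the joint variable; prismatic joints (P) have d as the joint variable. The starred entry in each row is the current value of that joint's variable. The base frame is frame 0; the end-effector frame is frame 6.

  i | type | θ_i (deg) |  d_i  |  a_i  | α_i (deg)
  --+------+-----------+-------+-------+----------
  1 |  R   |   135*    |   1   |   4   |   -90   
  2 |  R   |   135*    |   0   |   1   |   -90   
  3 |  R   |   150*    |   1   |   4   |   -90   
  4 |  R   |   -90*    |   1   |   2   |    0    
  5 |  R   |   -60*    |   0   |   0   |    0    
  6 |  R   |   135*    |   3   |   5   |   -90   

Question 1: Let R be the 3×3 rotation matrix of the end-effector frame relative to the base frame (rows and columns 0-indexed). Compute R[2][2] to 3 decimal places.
End-effector z-axis (col 2 of R) = (-0.5035,0.6865,-0.5245)
R[2][2] = -0.5245

-0.525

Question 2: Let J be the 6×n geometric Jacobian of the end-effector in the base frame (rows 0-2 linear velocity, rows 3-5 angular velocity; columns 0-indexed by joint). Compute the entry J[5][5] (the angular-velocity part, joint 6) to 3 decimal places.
axis z_5 = (-0.8624,-0.3624,0.3536); lever o_n−o_5 = (-2.3238,2.0647,4.9333)
cross product → J_v[:, 5] = (-2.5176,3.4327,-2.6226)
J_ω[:, 5] = z_5
entry J[5][5] = 0.3536

0.354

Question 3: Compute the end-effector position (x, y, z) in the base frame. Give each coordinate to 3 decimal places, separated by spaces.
-4.332 5.677 10.151

after link 1: o_1 = (-2.8284, 2.8284, 1.0000)
after link 2: o_2 = (-2.3284, 2.3284, 0.2929)
after link 3: o_3 = (-2.1463, 4.9747, 3.4495)
after link 4: o_4 = (-2.0086, 3.6123, 5.2173)
after link 5: o_5 = (-2.0086, 3.6123, 5.2173)
after link 6: o_6 = (-4.3325, 5.6770, 10.1505)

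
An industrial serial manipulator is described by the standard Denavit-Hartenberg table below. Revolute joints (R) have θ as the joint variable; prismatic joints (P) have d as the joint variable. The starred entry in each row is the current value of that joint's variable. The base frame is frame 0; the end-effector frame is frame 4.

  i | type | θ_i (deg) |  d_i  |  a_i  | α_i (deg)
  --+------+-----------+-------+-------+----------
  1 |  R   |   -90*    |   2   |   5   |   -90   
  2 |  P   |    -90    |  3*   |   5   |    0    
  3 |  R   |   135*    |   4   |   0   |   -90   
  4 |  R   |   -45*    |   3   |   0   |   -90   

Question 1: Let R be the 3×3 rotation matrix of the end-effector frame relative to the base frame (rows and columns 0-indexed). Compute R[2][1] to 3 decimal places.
0.707

End-effector y-axis (col 1 of R) = (-0.0000,-0.7071,0.7071)
R[2][1] = 0.7071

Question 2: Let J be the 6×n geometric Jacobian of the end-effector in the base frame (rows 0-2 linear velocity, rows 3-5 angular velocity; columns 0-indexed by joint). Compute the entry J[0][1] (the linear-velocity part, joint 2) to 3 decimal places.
1.000

prismatic axis z_1 = (1.0000,0.0000,0.0000)
J_v[:, 1] = z_1; J_ω[:, 1] = (0,0,0)
entry J[0][1] = 1.0000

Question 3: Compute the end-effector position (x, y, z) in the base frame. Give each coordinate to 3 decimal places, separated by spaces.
7.000 -2.879 4.879

after link 1: o_1 = (0.0000, -5.0000, 2.0000)
after link 2: o_2 = (3.0000, -5.0000, 7.0000)
after link 3: o_3 = (7.0000, -5.0000, 7.0000)
after link 4: o_4 = (7.0000, -2.8787, 4.8787)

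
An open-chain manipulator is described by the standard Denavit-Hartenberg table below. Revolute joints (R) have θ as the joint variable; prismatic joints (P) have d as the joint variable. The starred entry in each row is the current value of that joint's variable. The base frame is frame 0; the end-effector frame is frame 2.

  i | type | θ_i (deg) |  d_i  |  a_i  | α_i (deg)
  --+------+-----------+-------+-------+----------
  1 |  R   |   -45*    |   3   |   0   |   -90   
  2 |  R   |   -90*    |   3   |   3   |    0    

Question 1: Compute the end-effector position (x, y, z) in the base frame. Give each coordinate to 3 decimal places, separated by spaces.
after link 1: o_1 = (0.0000, 0.0000, 3.0000)
after link 2: o_2 = (2.1213, 2.1213, 6.0000)

2.121 2.121 6.000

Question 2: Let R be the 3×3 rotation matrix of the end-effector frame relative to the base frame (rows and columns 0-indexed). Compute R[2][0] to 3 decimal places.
1.000

End-effector x-axis (col 0 of R) = (0.0000,-0.0000,1.0000)
R[2][0] = 1.0000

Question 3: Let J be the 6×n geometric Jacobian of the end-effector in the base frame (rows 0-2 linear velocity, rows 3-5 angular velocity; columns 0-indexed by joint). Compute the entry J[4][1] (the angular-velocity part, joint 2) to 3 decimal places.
axis z_1 = (0.7071,0.7071,0.0000); lever o_n−o_1 = (2.1213,2.1213,3.0000)
cross product → J_v[:, 1] = (2.1213,-2.1213,-0.0000)
J_ω[:, 1] = z_1
entry J[4][1] = 0.7071

0.707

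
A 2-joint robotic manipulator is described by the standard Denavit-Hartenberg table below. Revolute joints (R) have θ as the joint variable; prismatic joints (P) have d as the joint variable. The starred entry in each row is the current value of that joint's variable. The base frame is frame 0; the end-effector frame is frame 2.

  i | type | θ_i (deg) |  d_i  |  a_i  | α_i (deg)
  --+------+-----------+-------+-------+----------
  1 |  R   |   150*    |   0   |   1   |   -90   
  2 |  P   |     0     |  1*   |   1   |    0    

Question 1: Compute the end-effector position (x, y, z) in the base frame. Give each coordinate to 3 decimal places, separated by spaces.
after link 1: o_1 = (-0.8660, 0.5000, 0.0000)
after link 2: o_2 = (-2.2321, 0.1340, 0.0000)

-2.232 0.134 0.000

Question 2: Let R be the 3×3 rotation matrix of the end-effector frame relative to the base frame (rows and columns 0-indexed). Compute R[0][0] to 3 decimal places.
-0.866

End-effector x-axis (col 0 of R) = (-0.8660,0.5000,0.0000)
R[0][0] = -0.8660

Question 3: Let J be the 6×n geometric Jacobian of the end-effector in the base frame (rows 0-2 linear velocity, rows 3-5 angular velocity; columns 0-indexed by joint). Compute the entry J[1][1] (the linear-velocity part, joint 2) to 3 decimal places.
prismatic axis z_1 = (-0.5000,-0.8660,0.0000)
J_v[:, 1] = z_1; J_ω[:, 1] = (0,0,0)
entry J[1][1] = -0.8660

-0.866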